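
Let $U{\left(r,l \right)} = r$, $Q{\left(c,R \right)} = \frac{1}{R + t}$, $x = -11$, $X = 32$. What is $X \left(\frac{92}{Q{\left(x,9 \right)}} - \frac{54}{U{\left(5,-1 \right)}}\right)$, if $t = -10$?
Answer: $- \frac{16448}{5} \approx -3289.6$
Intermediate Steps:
$Q{\left(c,R \right)} = \frac{1}{-10 + R}$ ($Q{\left(c,R \right)} = \frac{1}{R - 10} = \frac{1}{-10 + R}$)
$X \left(\frac{92}{Q{\left(x,9 \right)}} - \frac{54}{U{\left(5,-1 \right)}}\right) = 32 \left(\frac{92}{\frac{1}{-10 + 9}} - \frac{54}{5}\right) = 32 \left(\frac{92}{\frac{1}{-1}} - \frac{54}{5}\right) = 32 \left(\frac{92}{-1} - \frac{54}{5}\right) = 32 \left(92 \left(-1\right) - \frac{54}{5}\right) = 32 \left(-92 - \frac{54}{5}\right) = 32 \left(- \frac{514}{5}\right) = - \frac{16448}{5}$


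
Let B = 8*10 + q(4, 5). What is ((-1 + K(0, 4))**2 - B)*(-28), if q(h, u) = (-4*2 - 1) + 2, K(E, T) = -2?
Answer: 1792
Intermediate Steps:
q(h, u) = -7 (q(h, u) = (-8 - 1) + 2 = -9 + 2 = -7)
B = 73 (B = 8*10 - 7 = 80 - 7 = 73)
((-1 + K(0, 4))**2 - B)*(-28) = ((-1 - 2)**2 - 1*73)*(-28) = ((-3)**2 - 73)*(-28) = (9 - 73)*(-28) = -64*(-28) = 1792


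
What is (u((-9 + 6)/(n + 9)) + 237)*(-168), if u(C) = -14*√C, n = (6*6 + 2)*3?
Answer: -39816 + 2352*I*√41/41 ≈ -39816.0 + 367.32*I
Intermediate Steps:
n = 114 (n = (36 + 2)*3 = 38*3 = 114)
(u((-9 + 6)/(n + 9)) + 237)*(-168) = (-14*√(-9 + 6)/√(114 + 9) + 237)*(-168) = (-14*I*√41/41 + 237)*(-168) = (237 - 14*I*√41/41)*(-168) = -39816 + 2352*I*√41/41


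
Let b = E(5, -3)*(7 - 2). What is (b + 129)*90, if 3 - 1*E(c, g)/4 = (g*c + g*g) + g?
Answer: 33210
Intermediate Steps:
E(c, g) = 12 - 4*g - 4*g² - 4*c*g (E(c, g) = 12 - 4*((g*c + g*g) + g) = 12 - 4*((c*g + g²) + g) = 12 - 4*((g² + c*g) + g) = 12 - 4*(g + g² + c*g) = 12 + (-4*g - 4*g² - 4*c*g) = 12 - 4*g - 4*g² - 4*c*g)
b = 240 (b = (12 - 4*(-3) - 4*(-3)² - 4*5*(-3))*(7 - 2) = (12 + 12 - 4*9 + 60)*5 = (12 + 12 - 36 + 60)*5 = 48*5 = 240)
(b + 129)*90 = (240 + 129)*90 = 369*90 = 33210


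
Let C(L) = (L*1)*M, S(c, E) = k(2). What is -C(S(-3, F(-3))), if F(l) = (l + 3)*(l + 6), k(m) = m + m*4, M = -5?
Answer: 50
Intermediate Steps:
k(m) = 5*m (k(m) = m + 4*m = 5*m)
F(l) = (3 + l)*(6 + l)
S(c, E) = 10 (S(c, E) = 5*2 = 10)
C(L) = -5*L (C(L) = (L*1)*(-5) = L*(-5) = -5*L)
-C(S(-3, F(-3))) = -(-5)*10 = -1*(-50) = 50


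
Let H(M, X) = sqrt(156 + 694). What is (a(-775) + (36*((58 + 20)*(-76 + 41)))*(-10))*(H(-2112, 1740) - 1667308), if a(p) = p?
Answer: -1637338138700 + 4910125*sqrt(34) ≈ -1.6373e+12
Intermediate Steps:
H(M, X) = 5*sqrt(34) (H(M, X) = sqrt(850) = 5*sqrt(34))
(a(-775) + (36*((58 + 20)*(-76 + 41)))*(-10))*(H(-2112, 1740) - 1667308) = (-775 + (36*((58 + 20)*(-76 + 41)))*(-10))*(5*sqrt(34) - 1667308) = (-775 + (36*(78*(-35)))*(-10))*(-1667308 + 5*sqrt(34)) = (-775 + (36*(-2730))*(-10))*(-1667308 + 5*sqrt(34)) = (-775 - 98280*(-10))*(-1667308 + 5*sqrt(34)) = (-775 + 982800)*(-1667308 + 5*sqrt(34)) = 982025*(-1667308 + 5*sqrt(34)) = -1637338138700 + 4910125*sqrt(34)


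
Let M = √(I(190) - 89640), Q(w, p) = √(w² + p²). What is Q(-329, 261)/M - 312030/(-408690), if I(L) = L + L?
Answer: 3467/4541 - I*√3935518030/44630 ≈ 0.76349 - 1.4056*I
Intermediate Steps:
I(L) = 2*L
Q(w, p) = √(p² + w²)
M = 2*I*√22315 (M = √(2*190 - 89640) = √(380 - 89640) = √(-89260) = 2*I*√22315 ≈ 298.76*I)
Q(-329, 261)/M - 312030/(-408690) = √(261² + (-329)²)/((2*I*√22315)) - 312030/(-408690) = √(68121 + 108241)*(-I*√22315/44630) - 312030*(-1/408690) = √176362*(-I*√22315/44630) + 3467/4541 = -I*√3935518030/44630 + 3467/4541 = 3467/4541 - I*√3935518030/44630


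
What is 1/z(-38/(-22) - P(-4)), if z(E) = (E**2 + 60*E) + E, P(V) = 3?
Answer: -121/9198 ≈ -0.013155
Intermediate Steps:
z(E) = E**2 + 61*E
1/z(-38/(-22) - P(-4)) = 1/((-38/(-22) - 1*3)*(61 + (-38/(-22) - 1*3))) = 1/((-38*(-1/22) - 3)*(61 + (-38*(-1/22) - 3))) = 1/((19/11 - 3)*(61 + (19/11 - 3))) = 1/(-14*(61 - 14/11)/11) = 1/(-14/11*657/11) = 1/(-9198/121) = -121/9198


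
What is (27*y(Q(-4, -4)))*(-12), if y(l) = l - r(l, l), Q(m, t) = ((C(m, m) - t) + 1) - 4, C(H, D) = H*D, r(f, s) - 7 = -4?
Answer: -4536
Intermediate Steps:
r(f, s) = 3 (r(f, s) = 7 - 4 = 3)
C(H, D) = D*H
Q(m, t) = -3 + m**2 - t (Q(m, t) = ((m*m - t) + 1) - 4 = ((m**2 - t) + 1) - 4 = (1 + m**2 - t) - 4 = -3 + m**2 - t)
y(l) = -3 + l (y(l) = l - 1*3 = l - 3 = -3 + l)
(27*y(Q(-4, -4)))*(-12) = (27*(-3 + (-3 + (-4)**2 - 1*(-4))))*(-12) = (27*(-3 + (-3 + 16 + 4)))*(-12) = (27*(-3 + 17))*(-12) = (27*14)*(-12) = 378*(-12) = -4536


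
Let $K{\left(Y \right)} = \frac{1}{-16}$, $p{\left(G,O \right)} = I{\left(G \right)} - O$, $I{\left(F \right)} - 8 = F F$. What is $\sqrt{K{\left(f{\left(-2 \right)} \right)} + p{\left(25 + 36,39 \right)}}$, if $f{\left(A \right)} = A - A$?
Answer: $\frac{\sqrt{59039}}{4} \approx 60.745$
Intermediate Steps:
$I{\left(F \right)} = 8 + F^{2}$ ($I{\left(F \right)} = 8 + F F = 8 + F^{2}$)
$f{\left(A \right)} = 0$
$p{\left(G,O \right)} = 8 + G^{2} - O$ ($p{\left(G,O \right)} = \left(8 + G^{2}\right) - O = 8 + G^{2} - O$)
$K{\left(Y \right)} = - \frac{1}{16}$
$\sqrt{K{\left(f{\left(-2 \right)} \right)} + p{\left(25 + 36,39 \right)}} = \sqrt{- \frac{1}{16} + \left(8 + \left(25 + 36\right)^{2} - 39\right)} = \sqrt{- \frac{1}{16} + \left(8 + 61^{2} - 39\right)} = \sqrt{- \frac{1}{16} + \left(8 + 3721 - 39\right)} = \sqrt{- \frac{1}{16} + 3690} = \sqrt{\frac{59039}{16}} = \frac{\sqrt{59039}}{4}$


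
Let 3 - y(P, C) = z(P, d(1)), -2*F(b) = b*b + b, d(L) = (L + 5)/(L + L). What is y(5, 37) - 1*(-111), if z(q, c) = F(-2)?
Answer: 115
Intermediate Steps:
d(L) = (5 + L)/(2*L) (d(L) = (5 + L)/((2*L)) = (5 + L)*(1/(2*L)) = (5 + L)/(2*L))
F(b) = -b/2 - b²/2 (F(b) = -(b*b + b)/2 = -(b² + b)/2 = -(b + b²)/2 = -b/2 - b²/2)
z(q, c) = -1 (z(q, c) = -½*(-2)*(1 - 2) = -½*(-2)*(-1) = -1)
y(P, C) = 4 (y(P, C) = 3 - 1*(-1) = 3 + 1 = 4)
y(5, 37) - 1*(-111) = 4 - 1*(-111) = 4 + 111 = 115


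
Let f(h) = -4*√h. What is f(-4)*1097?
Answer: -8776*I ≈ -8776.0*I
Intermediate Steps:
f(-4)*1097 = -8*I*1097 = -8776*I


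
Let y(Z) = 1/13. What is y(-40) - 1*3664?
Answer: -47631/13 ≈ -3663.9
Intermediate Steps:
y(Z) = 1/13
y(-40) - 1*3664 = 1/13 - 1*3664 = 1/13 - 3664 = -47631/13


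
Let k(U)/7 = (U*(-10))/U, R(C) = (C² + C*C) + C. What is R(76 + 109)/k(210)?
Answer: -1961/2 ≈ -980.50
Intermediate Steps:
R(C) = C + 2*C² (R(C) = (C² + C²) + C = 2*C² + C = C + 2*C²)
k(U) = -70 (k(U) = 7*((U*(-10))/U) = 7*((-10*U)/U) = 7*(-10) = -70)
R(76 + 109)/k(210) = ((76 + 109)*(1 + 2*(76 + 109)))/(-70) = (185*(1 + 2*185))*(-1/70) = (185*(1 + 370))*(-1/70) = (185*371)*(-1/70) = 68635*(-1/70) = -1961/2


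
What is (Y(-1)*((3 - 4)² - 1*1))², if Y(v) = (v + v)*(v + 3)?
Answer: 0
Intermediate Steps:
Y(v) = 2*v*(3 + v) (Y(v) = (2*v)*(3 + v) = 2*v*(3 + v))
(Y(-1)*((3 - 4)² - 1*1))² = ((2*(-1)*(3 - 1))*((3 - 4)² - 1*1))² = ((2*(-1)*2)*((-1)² - 1))² = (-4*(1 - 1))² = (-4*0)² = 0² = 0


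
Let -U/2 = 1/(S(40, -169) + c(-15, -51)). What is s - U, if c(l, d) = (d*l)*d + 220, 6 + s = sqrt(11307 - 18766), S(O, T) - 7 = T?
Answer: -233744/38957 + I*sqrt(7459) ≈ -6.0001 + 86.365*I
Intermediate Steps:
S(O, T) = 7 + T
s = -6 + I*sqrt(7459) (s = -6 + sqrt(11307 - 18766) = -6 + sqrt(-7459) = -6 + I*sqrt(7459) ≈ -6.0 + 86.365*I)
c(l, d) = 220 + l*d**2 (c(l, d) = l*d**2 + 220 = 220 + l*d**2)
U = 2/38957 (U = -2/((7 - 169) + (220 - 15*(-51)**2)) = -2/(-162 + (220 - 15*2601)) = -2/(-162 + (220 - 39015)) = -2/(-162 - 38795) = -2/(-38957) = -2*(-1/38957) = 2/38957 ≈ 5.1339e-5)
s - U = (-6 + I*sqrt(7459)) - 1*2/38957 = (-6 + I*sqrt(7459)) - 2/38957 = -233744/38957 + I*sqrt(7459)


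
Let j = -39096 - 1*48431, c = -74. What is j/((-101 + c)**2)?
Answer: -87527/30625 ≈ -2.8580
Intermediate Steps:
j = -87527 (j = -39096 - 48431 = -87527)
j/((-101 + c)**2) = -87527/(-101 - 74)**2 = -87527/((-175)**2) = -87527/30625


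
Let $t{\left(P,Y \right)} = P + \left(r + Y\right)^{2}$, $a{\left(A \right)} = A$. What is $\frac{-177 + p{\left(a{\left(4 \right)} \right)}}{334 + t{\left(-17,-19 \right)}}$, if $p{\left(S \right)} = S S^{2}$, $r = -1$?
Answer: $- \frac{113}{717} \approx -0.1576$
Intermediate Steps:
$p{\left(S \right)} = S^{3}$
$t{\left(P,Y \right)} = P + \left(-1 + Y\right)^{2}$
$\frac{-177 + p{\left(a{\left(4 \right)} \right)}}{334 + t{\left(-17,-19 \right)}} = \frac{-177 + 4^{3}}{334 - \left(17 - \left(-1 - 19\right)^{2}\right)} = \frac{-177 + 64}{334 - \left(17 - \left(-20\right)^{2}\right)} = - \frac{113}{334 + \left(-17 + 400\right)} = - \frac{113}{334 + 383} = - \frac{113}{717}$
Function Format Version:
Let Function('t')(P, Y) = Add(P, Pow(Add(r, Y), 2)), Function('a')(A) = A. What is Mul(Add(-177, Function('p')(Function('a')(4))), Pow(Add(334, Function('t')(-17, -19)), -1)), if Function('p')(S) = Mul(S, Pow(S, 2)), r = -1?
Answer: Rational(-113, 717) ≈ -0.15760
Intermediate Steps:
Function('p')(S) = Pow(S, 3)
Function('t')(P, Y) = Add(P, Pow(Add(-1, Y), 2))
Mul(Add(-177, Function('p')(Function('a')(4))), Pow(Add(334, Function('t')(-17, -19)), -1)) = Mul(Add(-177, Pow(4, 3)), Pow(Add(334, Add(-17, Pow(Add(-1, -19), 2))), -1)) = Mul(Add(-177, 64), Pow(Add(334, Add(-17, Pow(-20, 2))), -1)) = Mul(-113, Pow(Add(334, Add(-17, 400)), -1)) = Mul(-113, Pow(Add(334, 383), -1)) = Mul(-113, Pow(717, -1)) = Mul(-113, Rational(1, 717)) = Rational(-113, 717)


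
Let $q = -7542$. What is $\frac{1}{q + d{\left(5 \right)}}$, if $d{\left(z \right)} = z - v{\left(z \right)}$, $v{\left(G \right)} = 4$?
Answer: $- \frac{1}{7541} \approx -0.00013261$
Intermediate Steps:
$d{\left(z \right)} = -4 + z$ ($d{\left(z \right)} = z - 4 = -4 + z$)
$\frac{1}{q + d{\left(5 \right)}} = \frac{1}{-7542 + \left(-4 + 5\right)} = \frac{1}{-7542 + 1} = \frac{1}{-7541} = - \frac{1}{7541}$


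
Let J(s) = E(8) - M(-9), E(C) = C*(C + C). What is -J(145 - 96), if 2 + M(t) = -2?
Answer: -132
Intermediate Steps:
E(C) = 2*C² (E(C) = C*(2*C) = 2*C²)
M(t) = -4 (M(t) = -2 - 2 = -4)
J(s) = 132 (J(s) = 2*8² - 1*(-4) = 2*64 + 4 = 128 + 4 = 132)
-J(145 - 96) = -1*132 = -132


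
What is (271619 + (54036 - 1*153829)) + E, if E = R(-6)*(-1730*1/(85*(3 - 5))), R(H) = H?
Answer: 2920004/17 ≈ 1.7177e+5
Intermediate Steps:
E = -1038/17 (E = -(-10380)/(85*(3 - 5)) = -(-10380)/(85*(-2)) = -(-10380)/(-170) = -(-10380)*(-1)/170 = -6*173/17 = -1038/17 ≈ -61.059)
(271619 + (54036 - 1*153829)) + E = (271619 + (54036 - 1*153829)) - 1038/17 = (271619 + (54036 - 153829)) - 1038/17 = (271619 - 99793) - 1038/17 = 171826 - 1038/17 = 2920004/17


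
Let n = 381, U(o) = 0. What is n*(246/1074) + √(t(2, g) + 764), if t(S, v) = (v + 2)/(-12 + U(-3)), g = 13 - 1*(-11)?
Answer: 15621/179 + √27426/6 ≈ 114.87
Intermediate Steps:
g = 24 (g = 13 + 11 = 24)
t(S, v) = -⅙ - v/12 (t(S, v) = (v + 2)/(-12 + 0) = (2 + v)/(-12) = (2 + v)*(-1/12) = -⅙ - v/12)
n*(246/1074) + √(t(2, g) + 764) = 381*(246/1074) + √((-⅙ - 1/12*24) + 764) = 381*(246*(1/1074)) + √((-⅙ - 2) + 764) = 381*(41/179) + √(-13/6 + 764) = 15621/179 + √(4571/6) = 15621/179 + √27426/6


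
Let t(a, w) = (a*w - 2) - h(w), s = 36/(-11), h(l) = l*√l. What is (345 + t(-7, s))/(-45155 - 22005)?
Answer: -35/6424 - 27*I*√11/1015795 ≈ -0.0054483 - 8.8156e-5*I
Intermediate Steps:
h(l) = l^(3/2)
s = -36/11 (s = 36*(-1/11) = -36/11 ≈ -3.2727)
t(a, w) = -2 - w^(3/2) + a*w (t(a, w) = (a*w - 2) - w^(3/2) = (-2 + a*w) - w^(3/2) = -2 - w^(3/2) + a*w)
(345 + t(-7, s))/(-45155 - 22005) = (345 + (-2 - (-36/11)^(3/2) - 7*(-36/11)))/(-45155 - 22005) = (345 + (-2 - (-216)*I*√11/121 + 252/11))/(-67160) = (345 + (-2 + 216*I*√11/121 + 252/11))*(-1/67160) = (345 + (230/11 + 216*I*√11/121))*(-1/67160) = (4025/11 + 216*I*√11/121)*(-1/67160) = -35/6424 - 27*I*√11/1015795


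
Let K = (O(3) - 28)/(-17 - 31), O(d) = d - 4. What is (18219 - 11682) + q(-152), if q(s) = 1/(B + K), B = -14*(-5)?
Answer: 22153941/3389 ≈ 6537.0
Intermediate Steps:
O(d) = -4 + d
K = 29/48 (K = ((-4 + 3) - 28)/(-17 - 31) = (-1 - 28)/(-48) = -29*(-1/48) = 29/48 ≈ 0.60417)
B = 70
q(s) = 48/3389 (q(s) = 1/(70 + 29/48) = 1/(3389/48) = 48/3389)
(18219 - 11682) + q(-152) = (18219 - 11682) + 48/3389 = 6537 + 48/3389 = 22153941/3389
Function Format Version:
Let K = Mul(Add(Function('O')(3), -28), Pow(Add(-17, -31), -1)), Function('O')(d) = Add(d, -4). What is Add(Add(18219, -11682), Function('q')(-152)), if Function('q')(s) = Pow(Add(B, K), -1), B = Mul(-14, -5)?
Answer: Rational(22153941, 3389) ≈ 6537.0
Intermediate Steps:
Function('O')(d) = Add(-4, d)
K = Rational(29, 48) (K = Mul(Add(Add(-4, 3), -28), Pow(Add(-17, -31), -1)) = Mul(Add(-1, -28), Pow(-48, -1)) = Mul(-29, Rational(-1, 48)) = Rational(29, 48) ≈ 0.60417)
B = 70
Function('q')(s) = Rational(48, 3389) (Function('q')(s) = Pow(Add(70, Rational(29, 48)), -1) = Pow(Rational(3389, 48), -1) = Rational(48, 3389))
Add(Add(18219, -11682), Function('q')(-152)) = Add(Add(18219, -11682), Rational(48, 3389)) = Add(6537, Rational(48, 3389)) = Rational(22153941, 3389)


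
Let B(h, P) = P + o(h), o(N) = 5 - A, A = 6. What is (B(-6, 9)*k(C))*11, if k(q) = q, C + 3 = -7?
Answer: -880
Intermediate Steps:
o(N) = -1 (o(N) = 5 - 1*6 = 5 - 6 = -1)
C = -10 (C = -3 - 7 = -10)
B(h, P) = -1 + P (B(h, P) = P - 1 = -1 + P)
(B(-6, 9)*k(C))*11 = ((-1 + 9)*(-10))*11 = (8*(-10))*11 = -80*11 = -880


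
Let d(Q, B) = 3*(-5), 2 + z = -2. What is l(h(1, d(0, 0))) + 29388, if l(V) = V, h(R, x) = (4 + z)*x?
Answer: 29388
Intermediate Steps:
z = -4 (z = -2 - 2 = -4)
d(Q, B) = -15
h(R, x) = 0 (h(R, x) = (4 - 4)*x = 0*x = 0)
l(h(1, d(0, 0))) + 29388 = 0 + 29388 = 29388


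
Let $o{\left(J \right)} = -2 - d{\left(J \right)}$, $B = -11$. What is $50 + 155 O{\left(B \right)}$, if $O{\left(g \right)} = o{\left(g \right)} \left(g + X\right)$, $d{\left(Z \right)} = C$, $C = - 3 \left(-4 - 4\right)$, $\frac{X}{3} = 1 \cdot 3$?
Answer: $8110$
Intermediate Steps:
$X = 9$ ($X = 3 \cdot 1 \cdot 3 = 3 \cdot 3 = 9$)
$C = 24$ ($C = \left(-3\right) \left(-8\right) = 24$)
$d{\left(Z \right)} = 24$
$o{\left(J \right)} = -26$ ($o{\left(J \right)} = -2 - 24 = -26$)
$O{\left(g \right)} = -234 - 26 g$ ($O{\left(g \right)} = - 26 \left(g + 9\right) = - 26 \left(9 + g\right) = -234 - 26 g$)
$50 + 155 O{\left(B \right)} = 50 + 155 \left(-234 - -286\right) = 50 + 155 \left(-234 + 286\right) = 50 + 155 \cdot 52 = 50 + 8060 = 8110$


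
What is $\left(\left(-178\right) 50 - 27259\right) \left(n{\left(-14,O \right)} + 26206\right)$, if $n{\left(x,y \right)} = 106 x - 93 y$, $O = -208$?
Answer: $-1593382494$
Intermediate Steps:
$n{\left(x,y \right)} = - 93 y + 106 x$
$\left(\left(-178\right) 50 - 27259\right) \left(n{\left(-14,O \right)} + 26206\right) = \left(\left(-178\right) 50 - 27259\right) \left(\left(\left(-93\right) \left(-208\right) + 106 \left(-14\right)\right) + 26206\right) = \left(-8900 - 27259\right) \left(\left(19344 - 1484\right) + 26206\right) = - 36159 \left(17860 + 26206\right) = \left(-36159\right) 44066 = -1593382494$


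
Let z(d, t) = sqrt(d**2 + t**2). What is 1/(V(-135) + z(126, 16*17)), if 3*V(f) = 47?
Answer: -141/806531 + 18*sqrt(22465)/806531 ≈ 0.0031702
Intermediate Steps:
V(f) = 47/3 (V(f) = (1/3)*47 = 47/3)
1/(V(-135) + z(126, 16*17)) = 1/(47/3 + sqrt(126**2 + (16*17)**2)) = 1/(47/3 + sqrt(15876 + 272**2)) = 1/(47/3 + sqrt(15876 + 73984)) = 1/(47/3 + sqrt(89860)) = 1/(47/3 + 2*sqrt(22465))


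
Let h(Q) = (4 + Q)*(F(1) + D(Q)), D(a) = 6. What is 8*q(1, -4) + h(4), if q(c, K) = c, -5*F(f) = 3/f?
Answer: 256/5 ≈ 51.200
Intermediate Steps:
F(f) = -3/(5*f)
h(Q) = 108/5 + 27*Q/5 (h(Q) = (4 + Q)*(-⅗/1 + 6) = (4 + Q)*(-⅗*1 + 6) = (4 + Q)*(-⅗ + 6) = (4 + Q)*(27/5) = 108/5 + 27*Q/5)
8*q(1, -4) + h(4) = 8*1 + (108/5 + (27/5)*4) = 8 + (108/5 + 108/5) = 8 + 216/5 = 256/5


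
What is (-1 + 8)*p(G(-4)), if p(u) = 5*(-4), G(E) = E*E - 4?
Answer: -140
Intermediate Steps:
G(E) = -4 + E² (G(E) = E² - 4 = -4 + E²)
p(u) = -20
(-1 + 8)*p(G(-4)) = (-1 + 8)*(-20) = 7*(-20) = -140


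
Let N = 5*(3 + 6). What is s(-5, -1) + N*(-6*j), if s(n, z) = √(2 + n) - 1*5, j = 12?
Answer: -3245 + I*√3 ≈ -3245.0 + 1.732*I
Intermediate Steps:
s(n, z) = -5 + √(2 + n) (s(n, z) = √(2 + n) - 5 = -5 + √(2 + n))
N = 45 (N = 5*9 = 45)
s(-5, -1) + N*(-6*j) = (-5 + √(2 - 5)) + 45*(-6*12) = (-5 + √(-3)) + 45*(-72) = (-5 + I*√3) - 3240 = -3245 + I*√3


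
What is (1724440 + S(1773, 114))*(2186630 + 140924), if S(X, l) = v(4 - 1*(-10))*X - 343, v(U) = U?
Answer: 4070703414126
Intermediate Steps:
S(X, l) = -343 + 14*X (S(X, l) = (4 - 1*(-10))*X - 343 = (4 + 10)*X - 343 = 14*X - 343 = -343 + 14*X)
(1724440 + S(1773, 114))*(2186630 + 140924) = (1724440 + (-343 + 14*1773))*(2186630 + 140924) = (1724440 + (-343 + 24822))*2327554 = (1724440 + 24479)*2327554 = 1748919*2327554 = 4070703414126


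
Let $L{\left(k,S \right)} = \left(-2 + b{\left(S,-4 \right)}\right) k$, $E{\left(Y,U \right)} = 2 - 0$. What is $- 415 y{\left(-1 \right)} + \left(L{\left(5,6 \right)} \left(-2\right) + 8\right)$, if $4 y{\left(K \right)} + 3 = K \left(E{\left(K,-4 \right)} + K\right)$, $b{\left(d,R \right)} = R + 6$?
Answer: $423$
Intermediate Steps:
$b{\left(d,R \right)} = 6 + R$
$E{\left(Y,U \right)} = 2$ ($E{\left(Y,U \right)} = 2 + 0 = 2$)
$L{\left(k,S \right)} = 0$ ($L{\left(k,S \right)} = \left(-2 + \left(6 - 4\right)\right) k = \left(-2 + 2\right) k = 0 k = 0$)
$y{\left(K \right)} = - \frac{3}{4} + \frac{K \left(2 + K\right)}{4}$
$- 415 y{\left(-1 \right)} + \left(L{\left(5,6 \right)} \left(-2\right) + 8\right) = - 415 \left(- \frac{3}{4} + \frac{1}{2} \left(-1\right) + \frac{\left(-1\right)^{2}}{4}\right) + \left(0 \left(-2\right) + 8\right) = - 415 \left(- \frac{3}{4} - \frac{1}{2} + \frac{1}{4} \cdot 1\right) + \left(0 + 8\right) = - 415 \left(- \frac{3}{4} - \frac{1}{2} + \frac{1}{4}\right) + 8 = \left(-415\right) \left(-1\right) + 8 = 415 + 8 = 423$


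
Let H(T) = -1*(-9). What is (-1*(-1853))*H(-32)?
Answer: 16677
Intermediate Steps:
H(T) = 9
(-1*(-1853))*H(-32) = -1*(-1853)*9 = 1853*9 = 16677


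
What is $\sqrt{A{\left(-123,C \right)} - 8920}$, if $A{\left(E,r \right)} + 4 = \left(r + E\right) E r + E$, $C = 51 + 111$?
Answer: $i \sqrt{786161} \approx 886.66 i$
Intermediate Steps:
$C = 162$
$A{\left(E,r \right)} = -4 + E + E r \left(E + r\right)$ ($A{\left(E,r \right)} = -4 + \left(\left(r + E\right) E r + E\right) = -4 + \left(\left(E + r\right) E r + E\right) = -4 + \left(E \left(E + r\right) r + E\right) = -4 + \left(E r \left(E + r\right) + E\right) = -4 + \left(E + E r \left(E + r\right)\right) = -4 + E + E r \left(E + r\right)$)
$\sqrt{A{\left(-123,C \right)} - 8920} = \sqrt{\left(-4 - 123 - 123 \cdot 162^{2} + 162 \left(-123\right)^{2}\right) - 8920} = \sqrt{\left(-4 - 123 - 3228012 + 162 \cdot 15129\right) - 8920} = \sqrt{\left(-4 - 123 - 3228012 + 2450898\right) - 8920} = \sqrt{-777241 - 8920} = \sqrt{-786161} = i \sqrt{786161}$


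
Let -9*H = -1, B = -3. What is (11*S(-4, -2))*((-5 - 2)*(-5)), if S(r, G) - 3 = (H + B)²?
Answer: 353815/81 ≈ 4368.1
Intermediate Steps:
H = ⅑ (H = -⅑*(-1) = ⅑ ≈ 0.11111)
S(r, G) = 919/81 (S(r, G) = 3 + (⅑ - 3)² = 3 + (-26/9)² = 3 + 676/81 = 919/81)
(11*S(-4, -2))*((-5 - 2)*(-5)) = (11*(919/81))*((-5 - 2)*(-5)) = 10109*(-7*(-5))/81 = (10109/81)*35 = 353815/81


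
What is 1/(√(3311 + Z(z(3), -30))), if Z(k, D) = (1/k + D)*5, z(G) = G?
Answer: √1779/2372 ≈ 0.017782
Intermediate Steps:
Z(k, D) = 5*D + 5/k (Z(k, D) = (D + 1/k)*5 = 5*D + 5/k)
1/(√(3311 + Z(z(3), -30))) = 1/(√(3311 + (5*(-30) + 5/3))) = 1/(√(3311 + (-150 + 5*(⅓)))) = 1/(√(3311 + (-150 + 5/3))) = 1/(√(3311 - 445/3)) = 1/(√(9488/3)) = 1/(4*√1779/3) = √1779/2372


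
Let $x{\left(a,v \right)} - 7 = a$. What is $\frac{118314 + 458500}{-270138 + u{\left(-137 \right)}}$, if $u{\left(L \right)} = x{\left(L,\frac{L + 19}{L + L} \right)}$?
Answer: $- \frac{288407}{135134} \approx -2.1342$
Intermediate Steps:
$x{\left(a,v \right)} = 7 + a$
$u{\left(L \right)} = 7 + L$
$\frac{118314 + 458500}{-270138 + u{\left(-137 \right)}} = \frac{118314 + 458500}{-270138 + \left(7 - 137\right)} = \frac{576814}{-270138 - 130} = \frac{576814}{-270268} = 576814 \left(- \frac{1}{270268}\right) = - \frac{288407}{135134}$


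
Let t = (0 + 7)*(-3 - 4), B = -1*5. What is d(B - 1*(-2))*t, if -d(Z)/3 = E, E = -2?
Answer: -294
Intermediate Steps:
B = -5
d(Z) = 6 (d(Z) = -3*(-2) = 6)
t = -49 (t = 7*(-7) = -49)
d(B - 1*(-2))*t = 6*(-49) = -294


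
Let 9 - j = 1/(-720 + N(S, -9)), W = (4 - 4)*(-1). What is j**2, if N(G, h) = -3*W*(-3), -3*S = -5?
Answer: 42003361/518400 ≈ 81.025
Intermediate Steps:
S = 5/3 (S = -1/3*(-5) = 5/3 ≈ 1.6667)
W = 0 (W = 0*(-1) = 0)
N(G, h) = 0 (N(G, h) = -3*0*(-3) = 0*(-3) = 0)
j = 6481/720 (j = 9 - 1/(-720 + 0) = 9 - 1/(-720) = 9 - 1*(-1/720) = 9 + 1/720 = 6481/720 ≈ 9.0014)
j**2 = (6481/720)**2 = 42003361/518400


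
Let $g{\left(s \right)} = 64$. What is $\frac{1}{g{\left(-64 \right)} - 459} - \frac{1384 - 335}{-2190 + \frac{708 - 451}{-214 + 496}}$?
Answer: $\frac{116230787}{243842585} \approx 0.47666$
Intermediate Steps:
$\frac{1}{g{\left(-64 \right)} - 459} - \frac{1384 - 335}{-2190 + \frac{708 - 451}{-214 + 496}} = \frac{1}{64 - 459} - \frac{1384 - 335}{-2190 + \frac{708 - 451}{-214 + 496}} = \frac{1}{-395} - \frac{1049}{-2190 + \frac{257}{282}} = - \frac{1}{395} - \frac{1049}{-2190 + 257 \cdot \frac{1}{282}} = - \frac{1}{395} - \frac{1049}{-2190 + \frac{257}{282}} = - \frac{1}{395} - \frac{1049}{- \frac{617323}{282}} = - \frac{1}{395} - 1049 \left(- \frac{282}{617323}\right) = - \frac{1}{395} - - \frac{295818}{617323} = - \frac{1}{395} + \frac{295818}{617323} = \frac{116230787}{243842585}$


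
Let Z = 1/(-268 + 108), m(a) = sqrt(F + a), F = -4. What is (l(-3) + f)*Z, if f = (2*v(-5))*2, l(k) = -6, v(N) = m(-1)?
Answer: 3/80 - I*sqrt(5)/40 ≈ 0.0375 - 0.055902*I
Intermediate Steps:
m(a) = sqrt(-4 + a)
v(N) = I*sqrt(5) (v(N) = sqrt(-4 - 1) = sqrt(-5) = I*sqrt(5))
Z = -1/160 (Z = 1/(-160) = -1/160 ≈ -0.0062500)
f = 4*I*sqrt(5) (f = (2*(I*sqrt(5)))*2 = (2*I*sqrt(5))*2 = 4*I*sqrt(5) ≈ 8.9443*I)
(l(-3) + f)*Z = (-6 + 4*I*sqrt(5))*(-1/160) = 3/80 - I*sqrt(5)/40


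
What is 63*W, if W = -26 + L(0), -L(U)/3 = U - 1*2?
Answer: -1260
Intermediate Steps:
L(U) = 6 - 3*U (L(U) = -3*(U - 1*2) = -3*(U - 2) = -3*(-2 + U) = 6 - 3*U)
W = -20 (W = -26 + (6 - 3*0) = -26 + (6 + 0) = -26 + 6 = -20)
63*W = 63*(-20) = -1260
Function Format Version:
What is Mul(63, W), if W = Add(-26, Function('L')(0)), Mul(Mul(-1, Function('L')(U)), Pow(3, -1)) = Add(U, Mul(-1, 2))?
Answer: -1260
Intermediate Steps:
Function('L')(U) = Add(6, Mul(-3, U)) (Function('L')(U) = Mul(-3, Add(U, Mul(-1, 2))) = Mul(-3, Add(U, -2)) = Mul(-3, Add(-2, U)) = Add(6, Mul(-3, U)))
W = -20 (W = Add(-26, Add(6, Mul(-3, 0))) = Add(-26, Add(6, 0)) = Add(-26, 6) = -20)
Mul(63, W) = Mul(63, -20) = -1260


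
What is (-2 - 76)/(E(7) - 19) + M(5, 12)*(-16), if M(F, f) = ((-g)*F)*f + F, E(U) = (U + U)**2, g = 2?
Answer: 108534/59 ≈ 1839.6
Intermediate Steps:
E(U) = 4*U**2 (E(U) = (2*U)**2 = 4*U**2)
M(F, f) = F - 2*F*f (M(F, f) = ((-1*2)*F)*f + F = (-2*F)*f + F = -2*F*f + F = F - 2*F*f)
(-2 - 76)/(E(7) - 19) + M(5, 12)*(-16) = (-2 - 76)/(4*7**2 - 19) + (5*(1 - 2*12))*(-16) = -78/(4*49 - 19) + (5*(1 - 24))*(-16) = -78/(196 - 19) + (5*(-23))*(-16) = -78/177 - 115*(-16) = -78*1/177 + 1840 = -26/59 + 1840 = 108534/59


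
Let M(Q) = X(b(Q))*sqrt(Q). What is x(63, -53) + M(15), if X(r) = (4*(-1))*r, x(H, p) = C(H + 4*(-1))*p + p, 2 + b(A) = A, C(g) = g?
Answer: -3180 - 52*sqrt(15) ≈ -3381.4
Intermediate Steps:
b(A) = -2 + A
x(H, p) = p + p*(-4 + H) (x(H, p) = (H + 4*(-1))*p + p = (H - 4)*p + p = (-4 + H)*p + p = p*(-4 + H) + p = p + p*(-4 + H))
X(r) = -4*r
M(Q) = sqrt(Q)*(8 - 4*Q) (M(Q) = (-4*(-2 + Q))*sqrt(Q) = (8 - 4*Q)*sqrt(Q) = sqrt(Q)*(8 - 4*Q))
x(63, -53) + M(15) = -53*(-3 + 63) + 4*sqrt(15)*(2 - 1*15) = -53*60 + 4*sqrt(15)*(2 - 15) = -3180 + 4*sqrt(15)*(-13) = -3180 - 52*sqrt(15)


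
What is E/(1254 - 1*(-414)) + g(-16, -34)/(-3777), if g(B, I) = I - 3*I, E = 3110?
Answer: 1938841/1050006 ≈ 1.8465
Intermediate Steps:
g(B, I) = -2*I
E/(1254 - 1*(-414)) + g(-16, -34)/(-3777) = 3110/(1254 - 1*(-414)) - 2*(-34)/(-3777) = 3110/(1254 + 414) + 68*(-1/3777) = 3110/1668 - 68/3777 = 3110*(1/1668) - 68/3777 = 1555/834 - 68/3777 = 1938841/1050006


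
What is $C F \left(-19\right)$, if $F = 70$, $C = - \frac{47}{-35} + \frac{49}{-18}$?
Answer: $\frac{16511}{9} \approx 1834.6$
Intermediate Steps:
$C = - \frac{869}{630}$ ($C = \left(-47\right) \left(- \frac{1}{35}\right) + 49 \left(- \frac{1}{18}\right) = \frac{47}{35} - \frac{49}{18} = - \frac{869}{630} \approx -1.3794$)
$C F \left(-19\right) = \left(- \frac{869}{630}\right) 70 \left(-19\right) = \left(- \frac{869}{9}\right) \left(-19\right) = \frac{16511}{9}$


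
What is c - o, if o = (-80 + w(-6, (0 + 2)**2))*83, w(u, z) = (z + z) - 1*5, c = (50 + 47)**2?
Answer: 15800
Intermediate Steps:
c = 9409 (c = 97**2 = 9409)
w(u, z) = -5 + 2*z (w(u, z) = 2*z - 5 = -5 + 2*z)
o = -6391 (o = (-80 + (-5 + 2*(0 + 2)**2))*83 = (-80 + (-5 + 2*2**2))*83 = (-80 + (-5 + 2*4))*83 = (-80 + (-5 + 8))*83 = (-80 + 3)*83 = -77*83 = -6391)
c - o = 9409 - 1*(-6391) = 9409 + 6391 = 15800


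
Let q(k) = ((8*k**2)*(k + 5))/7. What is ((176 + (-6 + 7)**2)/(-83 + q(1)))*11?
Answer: -13629/533 ≈ -25.570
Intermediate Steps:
q(k) = 8*k**2*(5 + k)/7 (q(k) = ((8*k**2)*(5 + k))*(1/7) = (8*k**2*(5 + k))*(1/7) = 8*k**2*(5 + k)/7)
((176 + (-6 + 7)**2)/(-83 + q(1)))*11 = ((176 + (-6 + 7)**2)/(-83 + (8/7)*1**2*(5 + 1)))*11 = ((176 + 1**2)/(-83 + (8/7)*1*6))*11 = ((176 + 1)/(-83 + 48/7))*11 = (177/(-533/7))*11 = (177*(-7/533))*11 = -1239/533*11 = -13629/533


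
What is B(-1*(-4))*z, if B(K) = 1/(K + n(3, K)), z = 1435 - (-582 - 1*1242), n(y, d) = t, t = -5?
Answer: -3259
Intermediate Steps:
n(y, d) = -5
z = 3259 (z = 1435 - (-582 - 1242) = 1435 - 1*(-1824) = 1435 + 1824 = 3259)
B(K) = 1/(-5 + K) (B(K) = 1/(K - 5) = 1/(-5 + K))
B(-1*(-4))*z = 3259/(-5 - 1*(-4)) = 3259/(-5 + 4) = 3259/(-1) = -1*3259 = -3259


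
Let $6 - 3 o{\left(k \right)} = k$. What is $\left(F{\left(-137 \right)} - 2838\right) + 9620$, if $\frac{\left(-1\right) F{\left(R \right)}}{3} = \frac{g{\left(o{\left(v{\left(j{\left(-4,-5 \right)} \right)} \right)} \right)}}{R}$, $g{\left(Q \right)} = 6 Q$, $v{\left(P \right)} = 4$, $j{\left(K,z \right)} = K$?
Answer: $\frac{929146}{137} \approx 6782.1$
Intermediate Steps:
$o{\left(k \right)} = 2 - \frac{k}{3}$
$F{\left(R \right)} = - \frac{12}{R}$ ($F{\left(R \right)} = - 3 \frac{6 \left(2 - \frac{4}{3}\right)}{R} = - 3 \frac{6 \cdot \frac{2}{3}}{R} = - 3 \frac{4}{R} = - \frac{12}{R}$)
$\left(F{\left(-137 \right)} - 2838\right) + 9620 = \left(- \frac{12}{-137} - 2838\right) + 9620 = \left(\left(-12\right) \left(- \frac{1}{137}\right) - 2838\right) + 9620 = \left(\frac{12}{137} - 2838\right) + 9620 = - \frac{388794}{137} + 9620 = \frac{929146}{137}$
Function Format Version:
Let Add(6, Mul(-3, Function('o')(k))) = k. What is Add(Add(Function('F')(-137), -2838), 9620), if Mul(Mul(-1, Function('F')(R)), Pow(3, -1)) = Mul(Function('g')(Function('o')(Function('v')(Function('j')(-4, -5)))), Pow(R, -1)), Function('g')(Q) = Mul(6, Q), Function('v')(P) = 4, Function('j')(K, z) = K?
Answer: Rational(929146, 137) ≈ 6782.1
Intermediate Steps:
Function('o')(k) = Add(2, Mul(Rational(-1, 3), k))
Function('F')(R) = Mul(-12, Pow(R, -1)) (Function('F')(R) = Mul(-3, Mul(Mul(6, Add(2, Mul(Rational(-1, 3), 4))), Pow(R, -1))) = Mul(-3, Mul(Mul(6, Add(2, Rational(-4, 3))), Pow(R, -1))) = Mul(-3, Mul(Mul(6, Rational(2, 3)), Pow(R, -1))) = Mul(-3, Mul(4, Pow(R, -1))) = Mul(-12, Pow(R, -1)))
Add(Add(Function('F')(-137), -2838), 9620) = Add(Add(Mul(-12, Pow(-137, -1)), -2838), 9620) = Add(Add(Mul(-12, Rational(-1, 137)), -2838), 9620) = Add(Add(Rational(12, 137), -2838), 9620) = Add(Rational(-388794, 137), 9620) = Rational(929146, 137)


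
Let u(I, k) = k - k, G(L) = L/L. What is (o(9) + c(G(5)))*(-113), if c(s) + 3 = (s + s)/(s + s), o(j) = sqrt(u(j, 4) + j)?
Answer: -113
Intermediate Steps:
G(L) = 1
u(I, k) = 0
o(j) = sqrt(j) (o(j) = sqrt(0 + j) = sqrt(j))
c(s) = -2 (c(s) = -3 + (s + s)/(s + s) = -3 + (2*s)/((2*s)) = -3 + (2*s)*(1/(2*s)) = -3 + 1 = -2)
(o(9) + c(G(5)))*(-113) = (sqrt(9) - 2)*(-113) = (3 - 2)*(-113) = 1*(-113) = -113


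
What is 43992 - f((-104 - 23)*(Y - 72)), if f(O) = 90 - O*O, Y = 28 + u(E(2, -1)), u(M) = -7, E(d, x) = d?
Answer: 41995431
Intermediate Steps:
Y = 21 (Y = 28 - 7 = 21)
f(O) = 90 - O²
43992 - f((-104 - 23)*(Y - 72)) = 43992 - (90 - ((-104 - 23)*(21 - 72))²) = 43992 - (90 - (-127*(-51))²) = 43992 - (90 - 1*6477²) = 43992 - (90 - 1*41951529) = 43992 - (90 - 41951529) = 43992 - 1*(-41951439) = 43992 + 41951439 = 41995431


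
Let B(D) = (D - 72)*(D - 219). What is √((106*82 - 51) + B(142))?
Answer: √3251 ≈ 57.018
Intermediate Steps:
B(D) = (-219 + D)*(-72 + D) (B(D) = (-72 + D)*(-219 + D) = (-219 + D)*(-72 + D))
√((106*82 - 51) + B(142)) = √((106*82 - 51) + (15768 + 142² - 291*142)) = √((8692 - 51) + (15768 + 20164 - 41322)) = √(8641 - 5390) = √3251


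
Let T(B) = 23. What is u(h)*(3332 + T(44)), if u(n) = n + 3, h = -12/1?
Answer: -30195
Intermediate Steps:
h = -12 (h = -12*1 = -12)
u(n) = 3 + n
u(h)*(3332 + T(44)) = (3 - 12)*(3332 + 23) = -9*3355 = -30195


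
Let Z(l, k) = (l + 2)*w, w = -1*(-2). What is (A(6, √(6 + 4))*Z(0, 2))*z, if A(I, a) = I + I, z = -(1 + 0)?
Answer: -48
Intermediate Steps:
w = 2
z = -1 (z = -1*1 = -1)
A(I, a) = 2*I
Z(l, k) = 4 + 2*l (Z(l, k) = (l + 2)*2 = (2 + l)*2 = 4 + 2*l)
(A(6, √(6 + 4))*Z(0, 2))*z = ((2*6)*(4 + 2*0))*(-1) = (12*(4 + 0))*(-1) = (12*4)*(-1) = 48*(-1) = -48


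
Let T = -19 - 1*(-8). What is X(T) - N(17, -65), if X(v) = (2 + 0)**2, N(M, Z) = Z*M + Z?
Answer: 1174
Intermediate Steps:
T = -11 (T = -19 + 8 = -11)
N(M, Z) = Z + M*Z (N(M, Z) = M*Z + Z = Z + M*Z)
X(v) = 4 (X(v) = 2**2 = 4)
X(T) - N(17, -65) = 4 - (-65)*(1 + 17) = 4 - (-65)*18 = 4 - 1*(-1170) = 4 + 1170 = 1174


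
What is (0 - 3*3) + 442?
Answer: 433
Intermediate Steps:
(0 - 3*3) + 442 = (0 - 9) + 442 = -9 + 442 = 433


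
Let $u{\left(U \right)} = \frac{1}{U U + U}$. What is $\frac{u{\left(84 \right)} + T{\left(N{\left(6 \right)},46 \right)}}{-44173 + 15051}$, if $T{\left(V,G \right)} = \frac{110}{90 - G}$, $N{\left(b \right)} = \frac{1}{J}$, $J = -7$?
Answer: $- \frac{17851}{207931080} \approx -8.5851 \cdot 10^{-5}$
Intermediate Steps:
$N{\left(b \right)} = - \frac{1}{7}$ ($N{\left(b \right)} = \frac{1}{-7} = - \frac{1}{7}$)
$u{\left(U \right)} = \frac{1}{U + U^{2}}$ ($u{\left(U \right)} = \frac{1}{U^{2} + U} = \frac{1}{U + U^{2}}$)
$\frac{u{\left(84 \right)} + T{\left(N{\left(6 \right)},46 \right)}}{-44173 + 15051} = \frac{\frac{1}{84 \left(1 + 84\right)} - \frac{110}{-90 + 46}}{-44173 + 15051} = \frac{\frac{1}{84 \cdot 85} - \frac{110}{-44}}{-29122} = \left(\frac{1}{84} \cdot \frac{1}{85} - - \frac{5}{2}\right) \left(- \frac{1}{29122}\right) = \left(\frac{1}{7140} + \frac{5}{2}\right) \left(- \frac{1}{29122}\right) = \frac{17851}{7140} \left(- \frac{1}{29122}\right) = - \frac{17851}{207931080}$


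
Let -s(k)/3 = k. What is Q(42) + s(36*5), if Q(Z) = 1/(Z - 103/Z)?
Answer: -896898/1661 ≈ -539.97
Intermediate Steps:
s(k) = -3*k
Q(42) + s(36*5) = 42/(-103 + 42²) - 108*5 = 42/(-103 + 1764) - 3*180 = 42/1661 - 540 = -896898/1661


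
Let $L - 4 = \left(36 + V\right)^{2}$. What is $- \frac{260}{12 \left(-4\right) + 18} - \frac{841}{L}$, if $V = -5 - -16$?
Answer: $\frac{55015}{6639} \approx 8.2866$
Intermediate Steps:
$V = 11$ ($V = -5 + 16 = 11$)
$L = 2213$ ($L = 4 + \left(36 + 11\right)^{2} = 4 + 47^{2} = 4 + 2209 = 2213$)
$- \frac{260}{12 \left(-4\right) + 18} - \frac{841}{L} = - \frac{260}{12 \left(-4\right) + 18} - \frac{841}{2213} = - \frac{260}{-48 + 18} - \frac{841}{2213} = - \frac{260}{-30} - \frac{841}{2213} = \left(-260\right) \left(- \frac{1}{30}\right) - \frac{841}{2213} = \frac{26}{3} - \frac{841}{2213} = \frac{55015}{6639}$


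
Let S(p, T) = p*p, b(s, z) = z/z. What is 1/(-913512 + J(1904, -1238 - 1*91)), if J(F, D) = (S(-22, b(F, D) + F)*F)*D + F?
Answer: -1/1225632952 ≈ -8.1590e-10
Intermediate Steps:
b(s, z) = 1
S(p, T) = p²
J(F, D) = F + 484*D*F (J(F, D) = ((-22)²*F)*D + F = (484*F)*D + F = 484*D*F + F = F + 484*D*F)
1/(-913512 + J(1904, -1238 - 1*91)) = 1/(-913512 + 1904*(1 + 484*(-1238 - 1*91))) = 1/(-913512 + 1904*(1 + 484*(-1238 - 91))) = 1/(-913512 + 1904*(1 + 484*(-1329))) = 1/(-913512 + 1904*(1 - 643236)) = 1/(-913512 + 1904*(-643235)) = 1/(-913512 - 1224719440) = 1/(-1225632952) = -1/1225632952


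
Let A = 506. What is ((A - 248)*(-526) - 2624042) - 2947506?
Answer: -5707256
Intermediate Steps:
((A - 248)*(-526) - 2624042) - 2947506 = ((506 - 248)*(-526) - 2624042) - 2947506 = (258*(-526) - 2624042) - 2947506 = (-135708 - 2624042) - 2947506 = -2759750 - 2947506 = -5707256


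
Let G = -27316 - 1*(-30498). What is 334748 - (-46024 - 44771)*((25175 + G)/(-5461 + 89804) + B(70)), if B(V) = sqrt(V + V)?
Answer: 4401189197/12049 + 181590*sqrt(35) ≈ 1.4396e+6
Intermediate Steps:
G = 3182 (G = -27316 + 30498 = 3182)
B(V) = sqrt(2)*sqrt(V) (B(V) = sqrt(2*V) = sqrt(2)*sqrt(V))
334748 - (-46024 - 44771)*((25175 + G)/(-5461 + 89804) + B(70)) = 334748 - (-46024 - 44771)*((25175 + 3182)/(-5461 + 89804) + sqrt(2)*sqrt(70)) = 334748 - (-90795)*(28357/84343 + 2*sqrt(35)) = 334748 - (-90795)*(28357*(1/84343) + 2*sqrt(35)) = 334748 - (-90795)*(4051/12049 + 2*sqrt(35)) = 334748 - (-367810545/12049 - 181590*sqrt(35)) = 334748 + (367810545/12049 + 181590*sqrt(35)) = 4401189197/12049 + 181590*sqrt(35)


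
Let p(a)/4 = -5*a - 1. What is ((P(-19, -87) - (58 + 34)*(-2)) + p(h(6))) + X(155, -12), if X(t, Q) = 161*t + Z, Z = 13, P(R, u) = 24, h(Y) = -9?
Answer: 25352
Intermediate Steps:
X(t, Q) = 13 + 161*t (X(t, Q) = 161*t + 13 = 13 + 161*t)
p(a) = -4 - 20*a (p(a) = 4*(-5*a - 1) = 4*(-1 - 5*a) = -4 - 20*a)
((P(-19, -87) - (58 + 34)*(-2)) + p(h(6))) + X(155, -12) = ((24 - (58 + 34)*(-2)) + (-4 - 20*(-9))) + (13 + 161*155) = ((24 - 92*(-2)) + (-4 + 180)) + (13 + 24955) = ((24 - 1*(-184)) + 176) + 24968 = ((24 + 184) + 176) + 24968 = (208 + 176) + 24968 = 384 + 24968 = 25352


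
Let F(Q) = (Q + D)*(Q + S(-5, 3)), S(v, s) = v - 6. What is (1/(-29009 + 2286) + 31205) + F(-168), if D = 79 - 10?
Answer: 1307449497/26723 ≈ 48926.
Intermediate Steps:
S(v, s) = -6 + v
D = 69
F(Q) = (-11 + Q)*(69 + Q) (F(Q) = (Q + 69)*(Q + (-6 - 5)) = (69 + Q)*(Q - 11) = (69 + Q)*(-11 + Q) = (-11 + Q)*(69 + Q))
(1/(-29009 + 2286) + 31205) + F(-168) = (1/(-29009 + 2286) + 31205) + (-759 + (-168)**2 + 58*(-168)) = (1/(-26723) + 31205) + (-759 + 28224 - 9744) = (-1/26723 + 31205) + 17721 = 833891214/26723 + 17721 = 1307449497/26723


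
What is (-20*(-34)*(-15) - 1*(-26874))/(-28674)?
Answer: -2779/4779 ≈ -0.58150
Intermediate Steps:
(-20*(-34)*(-15) - 1*(-26874))/(-28674) = (680*(-15) + 26874)*(-1/28674) = (-10200 + 26874)*(-1/28674) = 16674*(-1/28674) = -2779/4779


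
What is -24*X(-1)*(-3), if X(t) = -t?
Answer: 72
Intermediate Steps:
-24*X(-1)*(-3) = -(-24)*(-1)*(-3) = -24*1*(-3) = -24*(-3) = 72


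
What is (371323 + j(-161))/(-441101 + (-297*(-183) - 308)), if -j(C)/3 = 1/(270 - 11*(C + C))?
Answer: -1415483273/1475465096 ≈ -0.95935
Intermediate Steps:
j(C) = -3/(270 - 22*C) (j(C) = -3/(270 - 11*(C + C)) = -3/(270 - 22*C))
(371323 + j(-161))/(-441101 + (-297*(-183) - 308)) = (371323 + 3/(2*(-135 + 11*(-161))))/(-441101 + (-297*(-183) - 308)) = (371323 + 3/(2*(-135 - 1771)))/(-441101 + (54351 - 308)) = (371323 + (3/2)/(-1906))/(-441101 + 54043) = (371323 + (3/2)*(-1/1906))/(-387058) = (371323 - 3/3812)*(-1/387058) = (1415483273/3812)*(-1/387058) = -1415483273/1475465096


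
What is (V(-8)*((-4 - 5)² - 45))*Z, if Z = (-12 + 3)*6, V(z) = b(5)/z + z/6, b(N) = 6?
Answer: 4050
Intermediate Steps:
V(z) = 6/z + z/6
Z = -54 (Z = -9*6 = -54)
(V(-8)*((-4 - 5)² - 45))*Z = ((6/(-8) + (⅙)*(-8))*((-4 - 5)² - 45))*(-54) = ((6*(-⅛) - 4/3)*((-9)² - 45))*(-54) = ((-¾ - 4/3)*(81 - 45))*(-54) = -25/12*36*(-54) = -75*(-54) = 4050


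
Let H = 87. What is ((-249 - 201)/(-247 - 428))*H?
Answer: 58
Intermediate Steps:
((-249 - 201)/(-247 - 428))*H = ((-249 - 201)/(-247 - 428))*87 = -450/(-675)*87 = -450*(-1/675)*87 = (⅔)*87 = 58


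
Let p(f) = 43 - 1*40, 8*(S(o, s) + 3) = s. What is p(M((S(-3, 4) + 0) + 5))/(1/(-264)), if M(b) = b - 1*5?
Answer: -792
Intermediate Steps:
S(o, s) = -3 + s/8
M(b) = -5 + b (M(b) = b - 5 = -5 + b)
p(f) = 3 (p(f) = 43 - 40 = 3)
p(M((S(-3, 4) + 0) + 5))/(1/(-264)) = 3/(1/(-264)) = 3/(-1/264) = 3*(-264) = -792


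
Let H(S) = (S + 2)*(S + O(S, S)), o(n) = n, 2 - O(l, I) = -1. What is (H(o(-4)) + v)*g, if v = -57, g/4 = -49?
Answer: 10780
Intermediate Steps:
O(l, I) = 3 (O(l, I) = 2 - 1*(-1) = 2 + 1 = 3)
g = -196 (g = 4*(-49) = -196)
H(S) = (2 + S)*(3 + S) (H(S) = (S + 2)*(S + 3) = (2 + S)*(3 + S))
(H(o(-4)) + v)*g = ((6 + (-4)² + 5*(-4)) - 57)*(-196) = ((6 + 16 - 20) - 57)*(-196) = (2 - 57)*(-196) = -55*(-196) = 10780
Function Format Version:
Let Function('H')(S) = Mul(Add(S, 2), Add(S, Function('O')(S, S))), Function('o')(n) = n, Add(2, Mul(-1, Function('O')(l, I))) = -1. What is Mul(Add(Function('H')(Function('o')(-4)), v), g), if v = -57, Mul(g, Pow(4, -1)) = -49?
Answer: 10780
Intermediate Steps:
Function('O')(l, I) = 3 (Function('O')(l, I) = Add(2, Mul(-1, -1)) = Add(2, 1) = 3)
g = -196 (g = Mul(4, -49) = -196)
Function('H')(S) = Mul(Add(2, S), Add(3, S)) (Function('H')(S) = Mul(Add(S, 2), Add(S, 3)) = Mul(Add(2, S), Add(3, S)))
Mul(Add(Function('H')(Function('o')(-4)), v), g) = Mul(Add(Add(6, Pow(-4, 2), Mul(5, -4)), -57), -196) = Mul(Add(Add(6, 16, -20), -57), -196) = Mul(Add(2, -57), -196) = Mul(-55, -196) = 10780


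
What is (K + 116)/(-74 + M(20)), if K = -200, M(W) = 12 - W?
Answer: 42/41 ≈ 1.0244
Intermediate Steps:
(K + 116)/(-74 + M(20)) = (-200 + 116)/(-74 + (12 - 1*20)) = -84/(-74 + (12 - 20)) = -84/(-74 - 8) = -84/(-82) = -84*(-1/82) = 42/41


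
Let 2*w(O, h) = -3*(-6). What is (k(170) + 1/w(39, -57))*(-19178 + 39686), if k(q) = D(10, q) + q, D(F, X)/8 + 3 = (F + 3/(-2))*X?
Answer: 720206780/3 ≈ 2.4007e+8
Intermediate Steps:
D(F, X) = -24 + 8*X*(-3/2 + F) (D(F, X) = -24 + 8*((F + 3/(-2))*X) = -24 + 8*((F + 3*(-½))*X) = -24 + 8*((F - 3/2)*X) = -24 + 8*((-3/2 + F)*X) = -24 + 8*(X*(-3/2 + F)) = -24 + 8*X*(-3/2 + F))
w(O, h) = 9 (w(O, h) = (-3*(-6))/2 = (½)*18 = 9)
k(q) = -24 + 69*q (k(q) = (-24 - 12*q + 8*10*q) + q = (-24 - 12*q + 80*q) + q = (-24 + 68*q) + q = -24 + 69*q)
(k(170) + 1/w(39, -57))*(-19178 + 39686) = ((-24 + 69*170) + 1/9)*(-19178 + 39686) = ((-24 + 11730) + ⅑)*20508 = (11706 + ⅑)*20508 = (105355/9)*20508 = 720206780/3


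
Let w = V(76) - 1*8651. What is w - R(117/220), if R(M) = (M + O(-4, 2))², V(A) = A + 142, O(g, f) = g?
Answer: -408739369/48400 ≈ -8445.0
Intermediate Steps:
V(A) = 142 + A
R(M) = (-4 + M)² (R(M) = (M - 4)² = (-4 + M)²)
w = -8433 (w = (142 + 76) - 1*8651 = 218 - 8651 = -8433)
w - R(117/220) = -8433 - (-4 + 117/220)² = -8433 - (-763/220)² = -8433 - 1*582169/48400 = -8433 - 582169/48400 = -408739369/48400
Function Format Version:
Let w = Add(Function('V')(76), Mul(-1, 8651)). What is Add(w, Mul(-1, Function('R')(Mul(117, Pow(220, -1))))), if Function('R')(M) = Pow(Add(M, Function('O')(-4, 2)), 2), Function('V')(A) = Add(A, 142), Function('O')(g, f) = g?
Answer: Rational(-408739369, 48400) ≈ -8445.0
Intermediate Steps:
Function('V')(A) = Add(142, A)
Function('R')(M) = Pow(Add(-4, M), 2) (Function('R')(M) = Pow(Add(M, -4), 2) = Pow(Add(-4, M), 2))
w = -8433 (w = Add(Add(142, 76), Mul(-1, 8651)) = Add(218, -8651) = -8433)
Add(w, Mul(-1, Function('R')(Mul(117, Pow(220, -1))))) = Add(-8433, Mul(-1, Pow(Add(-4, Mul(117, Pow(220, -1))), 2))) = Add(-8433, Mul(-1, Pow(Add(-4, Mul(117, Rational(1, 220))), 2))) = Add(-8433, Mul(-1, Pow(Add(-4, Rational(117, 220)), 2))) = Add(-8433, Mul(-1, Pow(Rational(-763, 220), 2))) = Add(-8433, Mul(-1, Rational(582169, 48400))) = Add(-8433, Rational(-582169, 48400)) = Rational(-408739369, 48400)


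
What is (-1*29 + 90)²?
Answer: 3721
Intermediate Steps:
(-1*29 + 90)² = (-29 + 90)² = 61² = 3721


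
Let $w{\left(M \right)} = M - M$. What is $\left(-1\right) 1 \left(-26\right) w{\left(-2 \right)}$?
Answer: $0$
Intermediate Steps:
$w{\left(M \right)} = 0$
$\left(-1\right) 1 \left(-26\right) w{\left(-2 \right)} = \left(-1\right) 1 \left(-26\right) 0 = \left(-1\right) \left(-26\right) 0 = 26 \cdot 0 = 0$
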